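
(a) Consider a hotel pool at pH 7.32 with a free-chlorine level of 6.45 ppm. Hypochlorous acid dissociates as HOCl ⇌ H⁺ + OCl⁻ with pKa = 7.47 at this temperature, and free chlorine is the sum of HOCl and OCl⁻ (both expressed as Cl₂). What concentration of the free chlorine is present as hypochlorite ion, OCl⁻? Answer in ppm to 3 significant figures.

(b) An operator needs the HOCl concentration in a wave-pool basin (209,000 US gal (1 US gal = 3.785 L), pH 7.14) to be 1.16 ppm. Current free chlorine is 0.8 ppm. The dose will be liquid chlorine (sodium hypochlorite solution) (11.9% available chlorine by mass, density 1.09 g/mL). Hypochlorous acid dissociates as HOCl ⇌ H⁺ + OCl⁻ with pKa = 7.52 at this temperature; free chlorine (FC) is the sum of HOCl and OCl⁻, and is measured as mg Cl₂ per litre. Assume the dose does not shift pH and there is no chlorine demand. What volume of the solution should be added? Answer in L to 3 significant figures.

(a) [OCl⁻]/[HOCl] = 10^(pH − pKa) = 10^(7.32 − 7.47) = 10^-0.15 = 0.7079.
(a) Fraction as HOCl = 1 / (1 + 0.7079) = 0.5855.
(a) OCl⁻ = (1 − 0.5855) × 6.45 ppm = 2.674 ppm.

(b) Volume: 209,000 US gal × 3.785 L/gal = 791,065 L.
(b) [OCl⁻]/[HOCl] = 10^(pH − pKa) = 10^(7.14 − 7.52) = 0.4169; fraction as HOCl = 1/(1 + 0.4169) = 0.7058.
(b) Free chlorine required for 1.16 ppm HOCl: 1.16 / 0.7058 = 1.644 ppm.
(b) FC to add: 1.644 − 0.8 = 0.8436 mg/L as Cl₂.
(b) Cl₂ equivalent: 0.8436 mg/L × 791,065 L = 667.3 g.
(b) Product at 11.9% available Cl: 667.3 / 0.119 = 5608 g.
(b) Volume: 5608 g ÷ 1.09 g/mL = 5145 mL.

(a) 2.67 ppm; (b) 5.14 L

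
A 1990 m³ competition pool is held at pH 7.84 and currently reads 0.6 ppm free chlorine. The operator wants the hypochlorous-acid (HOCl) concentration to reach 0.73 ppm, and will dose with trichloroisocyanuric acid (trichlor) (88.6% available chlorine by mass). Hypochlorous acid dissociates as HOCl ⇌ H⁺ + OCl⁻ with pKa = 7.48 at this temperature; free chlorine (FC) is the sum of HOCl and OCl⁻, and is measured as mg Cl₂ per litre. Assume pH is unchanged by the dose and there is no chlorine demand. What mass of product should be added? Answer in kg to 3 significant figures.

4.05 kg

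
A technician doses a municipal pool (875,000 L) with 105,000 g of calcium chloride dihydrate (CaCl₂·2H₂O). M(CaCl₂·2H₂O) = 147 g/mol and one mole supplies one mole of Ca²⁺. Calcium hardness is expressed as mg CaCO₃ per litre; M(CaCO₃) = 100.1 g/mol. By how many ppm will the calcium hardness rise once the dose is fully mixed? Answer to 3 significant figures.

81.7 ppm

Moles of Ca²⁺: 105,000 g ÷ 147 g/mol = 714.3 mol.
As CaCO₃: 714.3 mol × 100.1 g/mol = 71,500 g.
Rise: 71,500 g / 875,000 L × 1000 = 81.71 mg/L.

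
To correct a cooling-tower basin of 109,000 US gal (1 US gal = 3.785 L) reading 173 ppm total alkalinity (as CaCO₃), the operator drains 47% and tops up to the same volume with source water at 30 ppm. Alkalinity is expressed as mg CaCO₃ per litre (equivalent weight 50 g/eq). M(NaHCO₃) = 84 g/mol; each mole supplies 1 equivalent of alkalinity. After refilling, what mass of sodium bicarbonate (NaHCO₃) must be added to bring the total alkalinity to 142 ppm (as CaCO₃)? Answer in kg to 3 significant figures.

Volume: 109,000 US gal × 3.785 L/gal = 412,565 L.
After draining 47% and refilling: 173 × 0.53 + 30 × 0.47 = 105.79 ppm.
Deficit to target: 142 − 105.79 = 36.21 mg/L.
As CaCO₃: 36.21 mg/L × 412,565 L = 14,940 g; ÷ 50 g/eq ÷ 1 = 298.8 mol NaHCO₃.
Mass: 298.8 × 84 = 25,100 g.

25.1 kg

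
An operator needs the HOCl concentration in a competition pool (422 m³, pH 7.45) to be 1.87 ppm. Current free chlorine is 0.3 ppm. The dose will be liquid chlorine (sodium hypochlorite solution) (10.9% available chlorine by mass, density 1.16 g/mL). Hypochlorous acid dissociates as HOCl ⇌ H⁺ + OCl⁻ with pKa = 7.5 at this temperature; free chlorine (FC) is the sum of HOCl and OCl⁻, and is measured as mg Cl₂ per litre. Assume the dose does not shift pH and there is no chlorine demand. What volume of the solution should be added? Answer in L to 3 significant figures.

10.8 L

Volume: 422 m³ = 422,000 L.
[OCl⁻]/[HOCl] = 10^(pH − pKa) = 10^(7.45 − 7.5) = 0.8913; fraction as HOCl = 1/(1 + 0.8913) = 0.5288.
Free chlorine required for 1.87 ppm HOCl: 1.87 / 0.5288 = 3.537 ppm.
FC to add: 3.537 − 0.3 = 3.237 mg/L as Cl₂.
Cl₂ equivalent: 3.237 mg/L × 422,000 L = 1366 g.
Product at 10.9% available Cl: 1366 / 0.109 = 12,530 g.
Volume: 12,530 g ÷ 1.16 g/mL = 10,800 mL.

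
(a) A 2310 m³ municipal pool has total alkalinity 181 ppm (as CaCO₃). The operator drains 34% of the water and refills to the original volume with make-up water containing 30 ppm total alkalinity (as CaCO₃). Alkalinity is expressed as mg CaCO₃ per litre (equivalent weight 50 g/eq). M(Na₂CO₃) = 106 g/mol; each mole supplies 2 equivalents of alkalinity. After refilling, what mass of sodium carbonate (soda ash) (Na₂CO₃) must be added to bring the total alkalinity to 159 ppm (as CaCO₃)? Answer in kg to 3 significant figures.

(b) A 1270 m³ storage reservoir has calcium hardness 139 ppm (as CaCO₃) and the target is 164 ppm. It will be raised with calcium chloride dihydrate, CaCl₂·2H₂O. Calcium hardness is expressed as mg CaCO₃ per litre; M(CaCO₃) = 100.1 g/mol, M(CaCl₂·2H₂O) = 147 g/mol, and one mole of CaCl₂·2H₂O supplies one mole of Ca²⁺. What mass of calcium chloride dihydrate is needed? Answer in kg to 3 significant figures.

(a) Volume: 2310 m³ = 2,310,000 L.
(a) After draining 34% and refilling: 181 × 0.66 + 30 × 0.34 = 129.66 ppm.
(a) Deficit to target: 159 − 129.66 = 29.34 mg/L.
(a) As CaCO₃: 29.34 mg/L × 2,310,000 L = 67,780 g; ÷ 50 g/eq ÷ 2 = 677.8 mol Na₂CO₃.
(a) Mass: 677.8 × 106 = 71,840 g.

(b) Volume: 1270 m³ = 1,270,000 L.
(b) Hardness to add: (164 − 139) = 25 mg/L as CaCO₃ × 1,270,000 L = 31,750 g as CaCO₃.
(b) Moles of Ca²⁺ (1 mol Ca²⁺ ≡ 1 mol CaCO₃): 31,750 / 100.1 g/mol = 317.2 mol.
(b) Mass of CaCl₂·2H₂O: 317.2 × 147 = 46,630 g.

(a) 71.8 kg; (b) 46.6 kg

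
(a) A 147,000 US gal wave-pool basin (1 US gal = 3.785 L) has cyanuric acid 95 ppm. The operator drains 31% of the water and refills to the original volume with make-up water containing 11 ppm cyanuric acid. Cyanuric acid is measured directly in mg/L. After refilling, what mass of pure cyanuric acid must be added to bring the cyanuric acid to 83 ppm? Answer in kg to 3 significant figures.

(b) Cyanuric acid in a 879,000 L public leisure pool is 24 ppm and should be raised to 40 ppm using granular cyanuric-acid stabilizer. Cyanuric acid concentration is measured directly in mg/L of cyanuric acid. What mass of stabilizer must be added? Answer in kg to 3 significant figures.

(a) 7.81 kg; (b) 14.1 kg

(a) Volume: 147,000 US gal × 3.785 L/gal = 556,395 L.
(a) After draining 31% and refilling: 95 × 0.69 + 11 × 0.31 = 68.96 ppm.
(a) Deficit to target: 83 − 68.96 = 14.04 mg/L.
(a) Mass: 14.04 mg/L × 556,395 L = 7812 g cyanuric acid.

(b) CYA to add: (40 − 24) = 16 mg/L × 879,000 L = 14,060 g cyanuric acid.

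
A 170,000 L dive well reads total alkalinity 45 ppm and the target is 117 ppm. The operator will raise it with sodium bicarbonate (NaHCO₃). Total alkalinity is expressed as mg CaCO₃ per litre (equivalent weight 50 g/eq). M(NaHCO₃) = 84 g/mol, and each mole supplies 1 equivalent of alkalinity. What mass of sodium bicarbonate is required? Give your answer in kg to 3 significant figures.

Alkalinity to add: (117 − 45) = 72 mg/L as CaCO₃ × 170,000 L = 12,240 g as CaCO₃.
Equivalents: 12,240 g ÷ 50 g/eq = 244.8 eq.
NaHCO₃ supplies 1 eq per mole → 244.8 mol.
Mass: 244.8 mol × 84 g/mol = 20,560 g.

20.6 kg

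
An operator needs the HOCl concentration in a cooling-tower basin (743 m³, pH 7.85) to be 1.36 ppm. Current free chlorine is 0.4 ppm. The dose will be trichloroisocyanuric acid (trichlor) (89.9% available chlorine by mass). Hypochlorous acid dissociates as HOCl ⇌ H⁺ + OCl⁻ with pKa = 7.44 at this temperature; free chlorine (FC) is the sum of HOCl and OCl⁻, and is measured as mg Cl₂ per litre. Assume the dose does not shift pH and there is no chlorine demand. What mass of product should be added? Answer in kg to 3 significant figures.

Volume: 743 m³ = 743,000 L.
[OCl⁻]/[HOCl] = 10^(pH − pKa) = 10^(7.85 − 7.44) = 2.57; fraction as HOCl = 1/(1 + 2.57) = 0.2801.
Free chlorine required for 1.36 ppm HOCl: 1.36 / 0.2801 = 4.856 ppm.
FC to add: 4.856 − 0.4 = 4.456 mg/L as Cl₂.
Cl₂ equivalent: 4.456 mg/L × 743,000 L = 3311 g.
Product at 89.9% available Cl: 3311 / 0.899 = 3683 g.

3.68 kg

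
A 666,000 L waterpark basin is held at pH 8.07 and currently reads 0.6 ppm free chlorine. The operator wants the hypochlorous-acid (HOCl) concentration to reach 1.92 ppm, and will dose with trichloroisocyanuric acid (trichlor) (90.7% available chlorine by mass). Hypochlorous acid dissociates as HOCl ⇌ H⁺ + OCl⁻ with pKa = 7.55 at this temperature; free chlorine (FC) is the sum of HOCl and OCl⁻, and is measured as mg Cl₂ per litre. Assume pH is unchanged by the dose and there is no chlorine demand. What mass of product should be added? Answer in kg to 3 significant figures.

5.64 kg

[OCl⁻]/[HOCl] = 10^(pH − pKa) = 10^(8.07 − 7.55) = 3.311; fraction as HOCl = 1/(1 + 3.311) = 0.2319.
Free chlorine required for 1.92 ppm HOCl: 1.92 / 0.2319 = 8.278 ppm.
FC to add: 8.278 − 0.6 = 7.678 mg/L as Cl₂.
Cl₂ equivalent: 7.678 mg/L × 666,000 L = 5113 g.
Product at 90.7% available Cl: 5113 / 0.907 = 5638 g.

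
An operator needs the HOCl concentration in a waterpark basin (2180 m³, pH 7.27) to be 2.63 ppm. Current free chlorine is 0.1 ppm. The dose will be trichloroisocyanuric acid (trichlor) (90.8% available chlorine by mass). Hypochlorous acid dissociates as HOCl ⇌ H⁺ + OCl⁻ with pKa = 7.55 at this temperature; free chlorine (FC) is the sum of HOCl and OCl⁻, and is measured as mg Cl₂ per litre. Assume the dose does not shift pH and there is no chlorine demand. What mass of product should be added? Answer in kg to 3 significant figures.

9.39 kg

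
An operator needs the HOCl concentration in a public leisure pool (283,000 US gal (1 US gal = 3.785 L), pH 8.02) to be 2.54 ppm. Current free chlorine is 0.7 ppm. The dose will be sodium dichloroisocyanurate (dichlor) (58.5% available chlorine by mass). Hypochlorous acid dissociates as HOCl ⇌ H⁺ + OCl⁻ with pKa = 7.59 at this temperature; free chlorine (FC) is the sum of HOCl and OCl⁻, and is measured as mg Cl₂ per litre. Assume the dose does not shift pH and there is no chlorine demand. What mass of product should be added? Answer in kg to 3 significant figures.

Volume: 283,000 US gal × 3.785 L/gal = 1,071,155 L.
[OCl⁻]/[HOCl] = 10^(pH − pKa) = 10^(8.02 − 7.59) = 2.692; fraction as HOCl = 1/(1 + 2.692) = 0.2709.
Free chlorine required for 2.54 ppm HOCl: 2.54 / 0.2709 = 9.376 ppm.
FC to add: 9.376 − 0.7 = 8.676 mg/L as Cl₂.
Cl₂ equivalent: 8.676 mg/L × 1,071,155 L = 9294 g.
Product at 58.5% available Cl: 9294 / 0.585 = 15,890 g.

15.9 kg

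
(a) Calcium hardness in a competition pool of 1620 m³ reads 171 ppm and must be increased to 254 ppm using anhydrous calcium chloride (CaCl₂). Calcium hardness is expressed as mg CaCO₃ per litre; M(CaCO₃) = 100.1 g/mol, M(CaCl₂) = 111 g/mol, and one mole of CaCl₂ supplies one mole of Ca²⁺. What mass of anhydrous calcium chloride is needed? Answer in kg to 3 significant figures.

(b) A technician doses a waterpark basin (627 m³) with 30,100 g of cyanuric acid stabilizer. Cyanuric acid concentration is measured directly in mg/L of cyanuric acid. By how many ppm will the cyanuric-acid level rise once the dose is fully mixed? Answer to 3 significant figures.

(a) 149 kg; (b) 48.0 ppm

(a) Volume: 1620 m³ = 1,620,000 L.
(a) Hardness to add: (254 − 171) = 83 mg/L as CaCO₃ × 1,620,000 L = 134,500 g as CaCO₃.
(a) Moles of Ca²⁺ (1 mol Ca²⁺ ≡ 1 mol CaCO₃): 134,500 / 100.1 g/mol = 1343 mol.
(a) Mass of CaCl₂: 1343 × 111 = 149,100 g.

(b) Volume: 627 m³ = 627,000 L.
(b) Rise: 30,100 g / 627,000 L × 1000 = 48.01 mg/L.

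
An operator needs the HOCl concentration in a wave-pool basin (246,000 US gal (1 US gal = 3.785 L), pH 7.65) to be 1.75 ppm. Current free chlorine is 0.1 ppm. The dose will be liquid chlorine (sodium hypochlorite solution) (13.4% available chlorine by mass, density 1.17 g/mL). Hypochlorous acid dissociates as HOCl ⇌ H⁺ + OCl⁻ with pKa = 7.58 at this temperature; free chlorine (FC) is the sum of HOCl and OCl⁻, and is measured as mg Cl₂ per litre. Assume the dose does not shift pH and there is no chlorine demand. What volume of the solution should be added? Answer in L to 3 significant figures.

Volume: 246,000 US gal × 3.785 L/gal = 931,110 L.
[OCl⁻]/[HOCl] = 10^(pH − pKa) = 10^(7.65 − 7.58) = 1.175; fraction as HOCl = 1/(1 + 1.175) = 0.4598.
Free chlorine required for 1.75 ppm HOCl: 1.75 / 0.4598 = 3.806 ppm.
FC to add: 3.806 − 0.1 = 3.706 mg/L as Cl₂.
Cl₂ equivalent: 3.706 mg/L × 931,110 L = 3451 g.
Product at 13.4% available Cl: 3451 / 0.134 = 25,750 g.
Volume: 25,750 g ÷ 1.17 g/mL = 22,010 mL.

22.0 L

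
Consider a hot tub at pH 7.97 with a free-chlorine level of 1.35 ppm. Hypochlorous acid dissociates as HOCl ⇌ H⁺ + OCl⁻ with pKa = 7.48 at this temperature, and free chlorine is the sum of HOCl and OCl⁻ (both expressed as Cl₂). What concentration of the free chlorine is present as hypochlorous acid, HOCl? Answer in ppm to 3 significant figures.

[OCl⁻]/[HOCl] = 10^(pH − pKa) = 10^(7.97 − 7.48) = 10^0.49 = 3.09.
Fraction as HOCl = 1 / (1 + 3.09) = 0.2445.
HOCl = 0.2445 × 1.35 ppm = 0.33 ppm.

0.330 ppm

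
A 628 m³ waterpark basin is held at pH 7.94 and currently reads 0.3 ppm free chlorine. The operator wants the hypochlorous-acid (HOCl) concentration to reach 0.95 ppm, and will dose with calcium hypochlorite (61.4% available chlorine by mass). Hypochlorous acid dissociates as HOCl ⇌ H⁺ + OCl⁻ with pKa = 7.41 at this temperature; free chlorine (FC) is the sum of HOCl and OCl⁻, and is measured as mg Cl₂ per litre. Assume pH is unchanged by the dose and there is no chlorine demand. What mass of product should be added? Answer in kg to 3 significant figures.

Volume: 628 m³ = 628,000 L.
[OCl⁻]/[HOCl] = 10^(pH − pKa) = 10^(7.94 − 7.41) = 3.388; fraction as HOCl = 1/(1 + 3.388) = 0.2279.
Free chlorine required for 0.95 ppm HOCl: 0.95 / 0.2279 = 4.169 ppm.
FC to add: 4.169 − 0.3 = 3.869 mg/L as Cl₂.
Cl₂ equivalent: 3.869 mg/L × 628,000 L = 2430 g.
Product at 61.4% available Cl: 2430 / 0.614 = 3957 g.

3.96 kg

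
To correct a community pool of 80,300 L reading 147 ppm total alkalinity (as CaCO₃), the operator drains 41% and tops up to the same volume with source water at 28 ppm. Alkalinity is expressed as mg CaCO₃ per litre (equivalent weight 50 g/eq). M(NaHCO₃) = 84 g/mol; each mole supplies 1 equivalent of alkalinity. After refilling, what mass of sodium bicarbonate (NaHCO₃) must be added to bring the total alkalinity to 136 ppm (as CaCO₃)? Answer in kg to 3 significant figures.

5.10 kg

After draining 41% and refilling: 147 × 0.59 + 28 × 0.41 = 98.21 ppm.
Deficit to target: 136 − 98.21 = 37.79 mg/L.
As CaCO₃: 37.79 mg/L × 80,300 L = 3035 g; ÷ 50 g/eq ÷ 1 = 60.69 mol NaHCO₃.
Mass: 60.69 × 84 = 5098 g.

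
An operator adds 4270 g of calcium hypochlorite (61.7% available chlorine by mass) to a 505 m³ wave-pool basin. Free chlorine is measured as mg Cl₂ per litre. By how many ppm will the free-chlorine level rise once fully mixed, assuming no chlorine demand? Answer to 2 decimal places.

Volume: 505 m³ = 505,000 L.
Available chlorine delivered: 4270 g × 0.617 = 2635 g as Cl₂.
Concentration rise: 2635 g / 505,000 L = 5.217 mg/L = 5.22 ppm.

5.22 ppm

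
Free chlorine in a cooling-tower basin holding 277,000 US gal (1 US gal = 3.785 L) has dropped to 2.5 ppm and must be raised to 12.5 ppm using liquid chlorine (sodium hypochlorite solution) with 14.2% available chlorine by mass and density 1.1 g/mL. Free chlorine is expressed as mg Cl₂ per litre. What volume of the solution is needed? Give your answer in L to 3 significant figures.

Volume: 277,000 US gal × 3.785 L/gal = 1,048,445 L.
Chlorine deficit: 12.5 − 2.5 = 10 ppm = 10 mg/L as Cl₂.
Cl₂ equivalent needed: 10 mg/L × 1,048,445 L = 10,480,000 mg = 10,480 g.
Product at 14.2% available chlorine: 10,480 / 0.142 = 73,830 g.
Volume at density 1.1 g/mL: 73,830 g ÷ 1.1 g/mL = 67,120 mL.

67.1 L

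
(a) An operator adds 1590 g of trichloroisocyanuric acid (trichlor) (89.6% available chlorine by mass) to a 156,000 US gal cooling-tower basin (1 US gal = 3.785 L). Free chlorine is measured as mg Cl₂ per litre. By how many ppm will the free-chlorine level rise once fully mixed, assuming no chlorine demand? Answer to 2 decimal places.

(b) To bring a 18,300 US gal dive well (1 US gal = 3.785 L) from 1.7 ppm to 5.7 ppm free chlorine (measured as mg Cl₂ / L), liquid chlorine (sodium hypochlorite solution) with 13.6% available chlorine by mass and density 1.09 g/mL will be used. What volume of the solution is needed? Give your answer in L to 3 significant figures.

(a) Volume: 156,000 US gal × 3.785 L/gal = 590,460 L.
(a) Available chlorine delivered: 1590 g × 0.896 = 1425 g as Cl₂.
(a) Concentration rise: 1425 g / 590,460 L = 2.413 mg/L = 2.41 ppm.

(b) Volume: 18,300 US gal × 3.785 L/gal = 69,266 L.
(b) Chlorine deficit: 5.7 − 1.7 = 4 ppm = 4 mg/L as Cl₂.
(b) Cl₂ equivalent needed: 4 mg/L × 69,266 L = 277,100 mg = 277.1 g.
(b) Product at 13.6% available chlorine: 277.1 / 0.136 = 2037 g.
(b) Volume at density 1.09 g/mL: 2037 g ÷ 1.09 g/mL = 1869 mL.

(a) 2.41 ppm; (b) 1.87 L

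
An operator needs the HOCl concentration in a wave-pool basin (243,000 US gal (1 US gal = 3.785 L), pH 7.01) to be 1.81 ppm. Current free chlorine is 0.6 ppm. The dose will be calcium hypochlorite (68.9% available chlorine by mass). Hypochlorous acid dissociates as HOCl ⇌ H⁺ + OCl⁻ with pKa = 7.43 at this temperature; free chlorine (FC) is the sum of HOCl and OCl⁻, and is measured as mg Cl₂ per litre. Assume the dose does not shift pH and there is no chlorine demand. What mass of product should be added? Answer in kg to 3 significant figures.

Volume: 243,000 US gal × 3.785 L/gal = 919,755 L.
[OCl⁻]/[HOCl] = 10^(pH − pKa) = 10^(7.01 − 7.43) = 0.3802; fraction as HOCl = 1/(1 + 0.3802) = 0.7245.
Free chlorine required for 1.81 ppm HOCl: 1.81 / 0.7245 = 2.498 ppm.
FC to add: 2.498 − 0.6 = 1.898 mg/L as Cl₂.
Cl₂ equivalent: 1.898 mg/L × 919,755 L = 1746 g.
Product at 68.9% available Cl: 1746 / 0.689 = 2534 g.

2.53 kg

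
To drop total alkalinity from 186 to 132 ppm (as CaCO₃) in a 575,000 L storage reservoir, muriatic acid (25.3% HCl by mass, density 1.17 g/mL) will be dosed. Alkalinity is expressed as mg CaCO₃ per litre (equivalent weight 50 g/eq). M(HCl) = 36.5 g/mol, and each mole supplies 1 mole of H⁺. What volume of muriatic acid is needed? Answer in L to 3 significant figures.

Alkalinity to neutralize: (186 − 132) = 54 mg/L as CaCO₃ × 575,000 L = 31,050 g as CaCO₃.
Equivalents of H⁺ required: 31,050 ÷ 50 g/eq = 621 eq = 621 mol HCl.
Mass of HCl: 621 × 36.5 = 22,670 g.
Mass of 25.3% solution: 22,670 / 0.253 = 89,590 g.
Volume: 89,590 g ÷ 1.17 g/mL = 76,570 mL.

76.6 L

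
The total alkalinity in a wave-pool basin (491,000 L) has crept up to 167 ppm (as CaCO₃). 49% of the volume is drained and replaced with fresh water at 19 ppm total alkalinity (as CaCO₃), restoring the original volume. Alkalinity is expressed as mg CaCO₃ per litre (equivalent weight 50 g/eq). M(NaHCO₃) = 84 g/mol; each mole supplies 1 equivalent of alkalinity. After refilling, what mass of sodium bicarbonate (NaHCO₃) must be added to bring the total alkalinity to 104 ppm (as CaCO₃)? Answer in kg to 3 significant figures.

7.85 kg

After draining 49% and refilling: 167 × 0.51 + 19 × 0.49 = 94.48 ppm.
Deficit to target: 104 − 94.48 = 9.52 mg/L.
As CaCO₃: 9.52 mg/L × 491,000 L = 4674 g; ÷ 50 g/eq ÷ 1 = 93.49 mol NaHCO₃.
Mass: 93.49 × 84 = 7853 g.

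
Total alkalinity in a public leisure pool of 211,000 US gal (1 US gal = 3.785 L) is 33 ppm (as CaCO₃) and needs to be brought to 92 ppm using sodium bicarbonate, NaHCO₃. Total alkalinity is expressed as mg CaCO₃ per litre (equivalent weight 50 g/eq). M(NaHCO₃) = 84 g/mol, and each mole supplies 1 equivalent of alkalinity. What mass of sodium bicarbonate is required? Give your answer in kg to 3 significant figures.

79.2 kg

Volume: 211,000 US gal × 3.785 L/gal = 798,635 L.
Alkalinity to add: (92 − 33) = 59 mg/L as CaCO₃ × 798,635 L = 47,120 g as CaCO₃.
Equivalents: 47,120 g ÷ 50 g/eq = 942.4 eq.
NaHCO₃ supplies 1 eq per mole → 942.4 mol.
Mass: 942.4 mol × 84 g/mol = 79,160 g.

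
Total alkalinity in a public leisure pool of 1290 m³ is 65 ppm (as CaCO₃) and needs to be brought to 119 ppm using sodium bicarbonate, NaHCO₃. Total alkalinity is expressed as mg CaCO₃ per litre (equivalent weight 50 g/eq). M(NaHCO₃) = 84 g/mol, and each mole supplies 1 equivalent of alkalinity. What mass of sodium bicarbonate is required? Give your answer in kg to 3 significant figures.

117 kg

Volume: 1290 m³ = 1,290,000 L.
Alkalinity to add: (119 − 65) = 54 mg/L as CaCO₃ × 1,290,000 L = 69,660 g as CaCO₃.
Equivalents: 69,660 g ÷ 50 g/eq = 1393 eq.
NaHCO₃ supplies 1 eq per mole → 1393 mol.
Mass: 1393 mol × 84 g/mol = 117,000 g.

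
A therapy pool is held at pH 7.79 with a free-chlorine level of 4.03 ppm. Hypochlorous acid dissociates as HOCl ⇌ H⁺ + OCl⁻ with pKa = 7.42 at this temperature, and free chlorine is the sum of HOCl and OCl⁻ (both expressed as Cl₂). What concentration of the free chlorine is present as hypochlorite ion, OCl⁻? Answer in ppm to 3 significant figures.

[OCl⁻]/[HOCl] = 10^(pH − pKa) = 10^(7.79 − 7.42) = 10^0.37 = 2.344.
Fraction as HOCl = 1 / (1 + 2.344) = 0.299.
OCl⁻ = (1 − 0.299) × 4.03 ppm = 2.825 ppm.

2.82 ppm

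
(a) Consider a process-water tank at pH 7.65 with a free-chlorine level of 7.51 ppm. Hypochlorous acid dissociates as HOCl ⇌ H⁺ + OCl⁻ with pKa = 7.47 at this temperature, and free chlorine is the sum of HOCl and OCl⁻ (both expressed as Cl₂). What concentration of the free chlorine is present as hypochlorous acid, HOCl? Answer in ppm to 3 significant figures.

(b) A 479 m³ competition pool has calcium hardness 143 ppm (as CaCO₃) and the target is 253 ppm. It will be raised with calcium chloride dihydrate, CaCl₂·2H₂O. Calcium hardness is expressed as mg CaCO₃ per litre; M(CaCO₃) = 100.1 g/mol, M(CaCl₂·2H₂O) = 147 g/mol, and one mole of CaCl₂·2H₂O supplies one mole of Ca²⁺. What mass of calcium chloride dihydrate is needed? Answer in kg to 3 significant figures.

(a) [OCl⁻]/[HOCl] = 10^(pH − pKa) = 10^(7.65 − 7.47) = 10^0.18 = 1.514.
(a) Fraction as HOCl = 1 / (1 + 1.514) = 0.3978.
(a) HOCl = 0.3978 × 7.51 ppm = 2.988 ppm.

(b) Volume: 479 m³ = 479,000 L.
(b) Hardness to add: (253 − 143) = 110 mg/L as CaCO₃ × 479,000 L = 52,690 g as CaCO₃.
(b) Moles of Ca²⁺ (1 mol Ca²⁺ ≡ 1 mol CaCO₃): 52,690 / 100.1 g/mol = 526.4 mol.
(b) Mass of CaCl₂·2H₂O: 526.4 × 147 = 77,380 g.

(a) 2.99 ppm; (b) 77.4 kg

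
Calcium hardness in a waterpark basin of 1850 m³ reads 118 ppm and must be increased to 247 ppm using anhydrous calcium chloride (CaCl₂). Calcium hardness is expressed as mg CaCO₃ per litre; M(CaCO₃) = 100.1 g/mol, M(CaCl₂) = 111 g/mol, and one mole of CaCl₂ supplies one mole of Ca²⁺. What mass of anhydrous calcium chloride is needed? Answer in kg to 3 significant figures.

Volume: 1850 m³ = 1,850,000 L.
Hardness to add: (247 − 118) = 129 mg/L as CaCO₃ × 1,850,000 L = 238,600 g as CaCO₃.
Moles of Ca²⁺ (1 mol Ca²⁺ ≡ 1 mol CaCO₃): 238,600 / 100.1 g/mol = 2384 mol.
Mass of CaCl₂: 2384 × 111 = 264,600 g.

265 kg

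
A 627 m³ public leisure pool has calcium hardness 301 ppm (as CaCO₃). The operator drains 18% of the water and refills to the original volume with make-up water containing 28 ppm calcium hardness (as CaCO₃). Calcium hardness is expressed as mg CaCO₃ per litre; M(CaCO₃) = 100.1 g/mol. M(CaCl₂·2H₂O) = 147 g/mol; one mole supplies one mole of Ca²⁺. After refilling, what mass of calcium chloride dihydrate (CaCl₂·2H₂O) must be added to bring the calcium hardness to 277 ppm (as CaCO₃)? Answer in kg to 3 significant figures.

Volume: 627 m³ = 627,000 L.
After draining 18% and refilling: 301 × 0.82 + 28 × 0.18 = 251.86 ppm.
Deficit to target: 277 − 251.86 = 25.14 mg/L.
As CaCO₃: 25.14 mg/L × 627,000 L = 15,760 g; ÷ 100.1 = 157.5 mol Ca²⁺.
Mass: 157.5 × 147 = 23,150 g.

23.1 kg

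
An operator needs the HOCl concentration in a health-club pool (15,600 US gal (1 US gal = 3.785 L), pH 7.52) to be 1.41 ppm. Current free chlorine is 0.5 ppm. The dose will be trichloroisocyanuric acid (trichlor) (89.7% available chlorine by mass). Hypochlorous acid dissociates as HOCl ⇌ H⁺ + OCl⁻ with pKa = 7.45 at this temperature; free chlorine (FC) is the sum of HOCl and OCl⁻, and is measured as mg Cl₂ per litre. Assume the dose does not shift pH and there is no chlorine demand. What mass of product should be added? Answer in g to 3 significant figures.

Volume: 15,600 US gal × 3.785 L/gal = 59,046 L.
[OCl⁻]/[HOCl] = 10^(pH − pKa) = 10^(7.52 − 7.45) = 1.175; fraction as HOCl = 1/(1 + 1.175) = 0.4598.
Free chlorine required for 1.41 ppm HOCl: 1.41 / 0.4598 = 3.067 ppm.
FC to add: 3.067 − 0.5 = 2.567 mg/L as Cl₂.
Cl₂ equivalent: 2.567 mg/L × 59,046 L = 151.5 g.
Product at 89.7% available Cl: 151.5 / 0.897 = 168.9 g.

169 g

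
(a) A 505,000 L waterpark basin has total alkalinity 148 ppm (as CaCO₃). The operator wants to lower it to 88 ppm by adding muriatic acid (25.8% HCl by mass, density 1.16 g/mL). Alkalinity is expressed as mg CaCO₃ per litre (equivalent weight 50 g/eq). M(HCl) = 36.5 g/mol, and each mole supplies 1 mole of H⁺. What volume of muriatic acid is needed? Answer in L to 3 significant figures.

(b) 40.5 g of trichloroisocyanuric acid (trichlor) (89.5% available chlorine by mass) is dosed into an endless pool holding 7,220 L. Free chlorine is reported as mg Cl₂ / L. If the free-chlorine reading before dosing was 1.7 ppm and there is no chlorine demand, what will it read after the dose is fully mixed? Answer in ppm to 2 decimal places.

(a) Alkalinity to neutralize: (148 − 88) = 60 mg/L as CaCO₃ × 505,000 L = 30,300 g as CaCO₃.
(a) Equivalents of H⁺ required: 30,300 ÷ 50 g/eq = 606 eq = 606 mol HCl.
(a) Mass of HCl: 606 × 36.5 = 22,120 g.
(a) Mass of 25.8% solution: 22,120 / 0.258 = 85,730 g.
(a) Volume: 85,730 g ÷ 1.16 g/mL = 73,910 mL.

(b) Available chlorine delivered: 40.5 g × 0.895 = 36.25 g as Cl₂.
(b) Concentration rise: 36.25 g / 7,220 L = 5.02 mg/L = 5.02 ppm.
(b) Final FC: 1.7 + 5.02 = 6.72 ppm.

(a) 73.9 L; (b) 6.72 ppm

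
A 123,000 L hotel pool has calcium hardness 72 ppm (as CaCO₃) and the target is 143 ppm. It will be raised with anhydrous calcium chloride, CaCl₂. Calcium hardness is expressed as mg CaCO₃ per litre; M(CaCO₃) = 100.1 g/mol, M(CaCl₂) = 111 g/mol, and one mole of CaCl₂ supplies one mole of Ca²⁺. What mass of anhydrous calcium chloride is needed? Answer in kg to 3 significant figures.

Hardness to add: (143 − 72) = 71 mg/L as CaCO₃ × 123,000 L = 8733 g as CaCO₃.
Moles of Ca²⁺ (1 mol Ca²⁺ ≡ 1 mol CaCO₃): 8733 / 100.1 g/mol = 87.24 mol.
Mass of CaCl₂: 87.24 × 111 = 9684 g.

9.68 kg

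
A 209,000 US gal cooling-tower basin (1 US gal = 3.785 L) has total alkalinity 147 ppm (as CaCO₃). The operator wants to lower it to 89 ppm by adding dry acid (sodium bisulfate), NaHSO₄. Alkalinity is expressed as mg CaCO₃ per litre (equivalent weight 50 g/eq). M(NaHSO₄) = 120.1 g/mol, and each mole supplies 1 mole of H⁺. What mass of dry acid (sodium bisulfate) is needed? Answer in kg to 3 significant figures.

110 kg

Volume: 209,000 US gal × 3.785 L/gal = 791,065 L.
Alkalinity to neutralize: (147 − 89) = 58 mg/L as CaCO₃ × 791,065 L = 45,880 g as CaCO₃.
Equivalents of H⁺ required: 45,880 ÷ 50 g/eq = 917.6 eq = 917.6 mol NaHSO₄.
Mass of NaHSO₄: 917.6 × 120.1 = 110,200 g.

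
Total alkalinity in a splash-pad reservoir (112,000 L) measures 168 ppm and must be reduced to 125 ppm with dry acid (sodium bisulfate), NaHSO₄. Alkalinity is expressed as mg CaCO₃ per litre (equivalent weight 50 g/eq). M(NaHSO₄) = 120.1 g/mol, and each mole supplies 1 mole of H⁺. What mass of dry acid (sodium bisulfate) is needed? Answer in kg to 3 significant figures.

11.6 kg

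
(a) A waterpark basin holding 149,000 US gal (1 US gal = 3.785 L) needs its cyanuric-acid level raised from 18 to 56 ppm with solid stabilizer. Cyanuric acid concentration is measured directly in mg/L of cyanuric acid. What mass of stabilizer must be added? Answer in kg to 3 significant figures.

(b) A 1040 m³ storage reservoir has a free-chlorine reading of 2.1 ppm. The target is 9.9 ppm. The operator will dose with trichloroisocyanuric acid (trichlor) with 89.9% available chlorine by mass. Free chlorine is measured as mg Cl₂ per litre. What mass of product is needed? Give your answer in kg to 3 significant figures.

(a) 21.4 kg; (b) 9.02 kg

(a) Volume: 149,000 US gal × 3.785 L/gal = 563,965 L.
(a) CYA to add: (56 − 18) = 38 mg/L × 563,965 L = 21,430 g cyanuric acid.

(b) Volume: 1040 m³ = 1,040,000 L.
(b) Chlorine deficit: 9.9 − 2.1 = 7.8 ppm = 7.8 mg/L as Cl₂.
(b) Cl₂ equivalent needed: 7.8 mg/L × 1,040,000 L = 8,112,000 mg = 8112 g.
(b) Product at 89.9% available chlorine: 8112 / 0.899 = 9023 g.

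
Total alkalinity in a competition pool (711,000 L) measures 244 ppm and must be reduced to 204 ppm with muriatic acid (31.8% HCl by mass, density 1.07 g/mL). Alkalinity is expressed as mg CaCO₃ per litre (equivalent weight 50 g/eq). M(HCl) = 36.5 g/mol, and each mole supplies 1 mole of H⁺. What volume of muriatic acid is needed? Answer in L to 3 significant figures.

Alkalinity to neutralize: (244 − 204) = 40 mg/L as CaCO₃ × 711,000 L = 28,440 g as CaCO₃.
Equivalents of H⁺ required: 28,440 ÷ 50 g/eq = 568.8 eq = 568.8 mol HCl.
Mass of HCl: 568.8 × 36.5 = 20,760 g.
Mass of 31.8% solution: 20,760 / 0.318 = 65,290 g.
Volume: 65,290 g ÷ 1.07 g/mL = 61,020 mL.

61.0 L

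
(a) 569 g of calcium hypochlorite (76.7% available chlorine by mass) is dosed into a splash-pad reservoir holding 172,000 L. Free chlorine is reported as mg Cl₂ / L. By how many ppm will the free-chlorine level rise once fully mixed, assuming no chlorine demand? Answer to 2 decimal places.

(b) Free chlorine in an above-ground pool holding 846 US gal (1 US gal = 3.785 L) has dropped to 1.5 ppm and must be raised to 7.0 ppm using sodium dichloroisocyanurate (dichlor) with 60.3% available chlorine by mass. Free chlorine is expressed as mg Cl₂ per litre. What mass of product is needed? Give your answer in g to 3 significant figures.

(a) 2.54 ppm; (b) 29.2 g

(a) Available chlorine delivered: 569 g × 0.767 = 436.4 g as Cl₂.
(a) Concentration rise: 436.4 g / 172,000 L = 2.537 mg/L = 2.54 ppm.

(b) Volume: 846 US gal × 3.785 L/gal = 3,202 L.
(b) Chlorine deficit: 7.0 − 1.5 = 5.5 ppm = 5.5 mg/L as Cl₂.
(b) Cl₂ equivalent needed: 5.5 mg/L × 3,202 L = 17,610 mg = 17.61 g.
(b) Product at 60.3% available chlorine: 17.61 / 0.603 = 29.21 g.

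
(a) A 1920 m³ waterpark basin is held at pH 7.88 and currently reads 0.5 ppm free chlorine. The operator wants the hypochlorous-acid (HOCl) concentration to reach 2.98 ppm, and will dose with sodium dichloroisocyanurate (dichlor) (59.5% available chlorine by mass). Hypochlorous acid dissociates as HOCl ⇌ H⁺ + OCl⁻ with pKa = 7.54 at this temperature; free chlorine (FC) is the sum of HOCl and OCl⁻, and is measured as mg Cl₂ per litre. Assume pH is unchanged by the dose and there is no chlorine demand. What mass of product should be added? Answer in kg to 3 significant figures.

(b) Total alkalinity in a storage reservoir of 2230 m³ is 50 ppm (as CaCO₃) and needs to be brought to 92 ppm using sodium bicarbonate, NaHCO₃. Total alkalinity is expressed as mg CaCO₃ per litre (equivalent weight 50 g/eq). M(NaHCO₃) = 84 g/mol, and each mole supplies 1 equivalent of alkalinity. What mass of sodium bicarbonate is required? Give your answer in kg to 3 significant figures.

(a) Volume: 1920 m³ = 1,920,000 L.
(a) [OCl⁻]/[HOCl] = 10^(pH − pKa) = 10^(7.88 − 7.54) = 2.188; fraction as HOCl = 1/(1 + 2.188) = 0.3137.
(a) Free chlorine required for 2.98 ppm HOCl: 2.98 / 0.3137 = 9.5 ppm.
(a) FC to add: 9.5 − 0.5 = 9 mg/L as Cl₂.
(a) Cl₂ equivalent: 9 mg/L × 1,920,000 L = 17,280 g.
(a) Product at 59.5% available Cl: 17,280 / 0.595 = 29,040 g.

(b) Volume: 2230 m³ = 2,230,000 L.
(b) Alkalinity to add: (92 − 50) = 42 mg/L as CaCO₃ × 2,230,000 L = 93,660 g as CaCO₃.
(b) Equivalents: 93,660 g ÷ 50 g/eq = 1873 eq.
(b) NaHCO₃ supplies 1 eq per mole → 1873 mol.
(b) Mass: 1873 mol × 84 g/mol = 157,300 g.

(a) 29.0 kg; (b) 157 kg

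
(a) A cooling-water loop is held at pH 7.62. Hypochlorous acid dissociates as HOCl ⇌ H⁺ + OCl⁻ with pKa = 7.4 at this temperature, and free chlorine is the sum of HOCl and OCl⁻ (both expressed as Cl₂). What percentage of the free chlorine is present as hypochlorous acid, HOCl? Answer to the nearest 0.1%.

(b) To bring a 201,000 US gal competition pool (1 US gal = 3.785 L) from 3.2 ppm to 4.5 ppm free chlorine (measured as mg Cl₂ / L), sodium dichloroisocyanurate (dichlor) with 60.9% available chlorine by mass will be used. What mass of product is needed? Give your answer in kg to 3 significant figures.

(a) 37.6%; (b) 1.62 kg

(a) [OCl⁻]/[HOCl] = 10^(pH − pKa) = 10^(7.62 − 7.4) = 10^0.22 = 1.66.
(a) Fraction as HOCl = 1 / (1 + 1.66) = 0.376.

(b) Volume: 201,000 US gal × 3.785 L/gal = 760,785 L.
(b) Chlorine deficit: 4.5 − 3.2 = 1.3 ppm = 1.3 mg/L as Cl₂.
(b) Cl₂ equivalent needed: 1.3 mg/L × 760,785 L = 989,000 mg = 989 g.
(b) Product at 60.9% available chlorine: 989 / 0.609 = 1624 g.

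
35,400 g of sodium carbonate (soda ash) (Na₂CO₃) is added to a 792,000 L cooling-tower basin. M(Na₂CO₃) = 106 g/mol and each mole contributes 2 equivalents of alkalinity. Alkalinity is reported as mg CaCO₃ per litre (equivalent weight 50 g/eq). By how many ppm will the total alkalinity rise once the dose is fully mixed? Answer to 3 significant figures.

42.2 ppm

Moles of Na₂CO₃: 35,400 g ÷ 106 g/mol = 334 mol → 667.9 eq of alkalinity.
As CaCO₃: 667.9 eq × 50 g/eq = 33,400 g.
Rise: 33,400 g / 792,000 L × 1000 = 42.17 mg/L.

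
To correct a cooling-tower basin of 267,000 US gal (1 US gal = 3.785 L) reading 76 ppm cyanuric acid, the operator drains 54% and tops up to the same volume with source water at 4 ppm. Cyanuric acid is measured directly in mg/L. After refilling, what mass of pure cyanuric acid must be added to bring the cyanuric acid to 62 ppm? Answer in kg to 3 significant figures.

25.1 kg

Volume: 267,000 US gal × 3.785 L/gal = 1,010,595 L.
After draining 54% and refilling: 76 × 0.46 + 4 × 0.54 = 37.12 ppm.
Deficit to target: 62 − 37.12 = 24.88 mg/L.
Mass: 24.88 mg/L × 1,010,595 L = 25,140 g cyanuric acid.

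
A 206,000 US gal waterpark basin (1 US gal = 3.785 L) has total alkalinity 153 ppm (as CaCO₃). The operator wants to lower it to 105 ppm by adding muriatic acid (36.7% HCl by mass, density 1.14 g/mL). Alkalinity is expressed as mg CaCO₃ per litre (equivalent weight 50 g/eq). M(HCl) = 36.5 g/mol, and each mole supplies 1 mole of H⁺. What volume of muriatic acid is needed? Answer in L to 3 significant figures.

Volume: 206,000 US gal × 3.785 L/gal = 779,710 L.
Alkalinity to neutralize: (153 − 105) = 48 mg/L as CaCO₃ × 779,710 L = 37,430 g as CaCO₃.
Equivalents of H⁺ required: 37,430 ÷ 50 g/eq = 748.5 eq = 748.5 mol HCl.
Mass of HCl: 748.5 × 36.5 = 27,320 g.
Mass of 36.7% solution: 27,320 / 0.367 = 74,440 g.
Volume: 74,440 g ÷ 1.14 g/mL = 65,300 mL.

65.3 L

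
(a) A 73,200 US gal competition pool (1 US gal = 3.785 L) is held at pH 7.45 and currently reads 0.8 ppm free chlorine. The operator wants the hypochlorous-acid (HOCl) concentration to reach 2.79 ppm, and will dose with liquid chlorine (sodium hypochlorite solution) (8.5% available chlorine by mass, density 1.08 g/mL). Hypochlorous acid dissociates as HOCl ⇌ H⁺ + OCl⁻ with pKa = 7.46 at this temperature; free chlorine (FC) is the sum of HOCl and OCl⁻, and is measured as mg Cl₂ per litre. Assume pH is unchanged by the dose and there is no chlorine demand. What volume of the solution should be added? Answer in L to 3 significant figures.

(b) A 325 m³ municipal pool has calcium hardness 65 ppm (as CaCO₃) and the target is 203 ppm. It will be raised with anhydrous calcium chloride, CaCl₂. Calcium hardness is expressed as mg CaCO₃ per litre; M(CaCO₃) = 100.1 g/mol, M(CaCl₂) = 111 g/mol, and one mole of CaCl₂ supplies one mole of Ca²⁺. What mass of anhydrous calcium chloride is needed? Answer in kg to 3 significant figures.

(a) 14.2 L; (b) 49.7 kg

(a) Volume: 73,200 US gal × 3.785 L/gal = 277,062 L.
(a) [OCl⁻]/[HOCl] = 10^(pH − pKa) = 10^(7.45 − 7.46) = 0.9772; fraction as HOCl = 1/(1 + 0.9772) = 0.5058.
(a) Free chlorine required for 2.79 ppm HOCl: 2.79 / 0.5058 = 5.516 ppm.
(a) FC to add: 5.516 − 0.8 = 4.716 mg/L as Cl₂.
(a) Cl₂ equivalent: 4.716 mg/L × 277,062 L = 1307 g.
(a) Product at 8.5% available Cl: 1307 / 0.085 = 15,370 g.
(a) Volume: 15,370 g ÷ 1.08 g/mL = 14,230 mL.

(b) Volume: 325 m³ = 325,000 L.
(b) Hardness to add: (203 − 65) = 138 mg/L as CaCO₃ × 325,000 L = 44,850 g as CaCO₃.
(b) Moles of Ca²⁺ (1 mol Ca²⁺ ≡ 1 mol CaCO₃): 44,850 / 100.1 g/mol = 448.1 mol.
(b) Mass of CaCl₂: 448.1 × 111 = 49,730 g.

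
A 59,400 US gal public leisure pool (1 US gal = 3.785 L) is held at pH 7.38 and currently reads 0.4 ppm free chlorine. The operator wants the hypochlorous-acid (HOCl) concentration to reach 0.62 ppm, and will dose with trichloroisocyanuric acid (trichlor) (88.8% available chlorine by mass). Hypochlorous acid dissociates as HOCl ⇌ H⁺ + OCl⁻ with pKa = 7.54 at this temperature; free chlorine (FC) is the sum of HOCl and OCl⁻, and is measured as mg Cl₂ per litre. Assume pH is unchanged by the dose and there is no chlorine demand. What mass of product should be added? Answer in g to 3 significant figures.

Volume: 59,400 US gal × 3.785 L/gal = 224,829 L.
[OCl⁻]/[HOCl] = 10^(pH − pKa) = 10^(7.38 − 7.54) = 0.6918; fraction as HOCl = 1/(1 + 0.6918) = 0.5911.
Free chlorine required for 0.62 ppm HOCl: 0.62 / 0.5911 = 1.049 ppm.
FC to add: 1.049 − 0.4 = 0.6489 mg/L as Cl₂.
Cl₂ equivalent: 0.6489 mg/L × 224,829 L = 145.9 g.
Product at 88.8% available Cl: 145.9 / 0.888 = 164.3 g.

164 g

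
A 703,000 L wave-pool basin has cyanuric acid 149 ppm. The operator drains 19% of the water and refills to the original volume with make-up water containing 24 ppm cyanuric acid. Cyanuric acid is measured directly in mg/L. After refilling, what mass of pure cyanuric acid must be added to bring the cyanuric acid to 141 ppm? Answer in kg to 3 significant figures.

11.1 kg

After draining 19% and refilling: 149 × 0.81 + 24 × 0.19 = 125.25 ppm.
Deficit to target: 141 − 125.25 = 15.75 mg/L.
Mass: 15.75 mg/L × 703,000 L = 11,070 g cyanuric acid.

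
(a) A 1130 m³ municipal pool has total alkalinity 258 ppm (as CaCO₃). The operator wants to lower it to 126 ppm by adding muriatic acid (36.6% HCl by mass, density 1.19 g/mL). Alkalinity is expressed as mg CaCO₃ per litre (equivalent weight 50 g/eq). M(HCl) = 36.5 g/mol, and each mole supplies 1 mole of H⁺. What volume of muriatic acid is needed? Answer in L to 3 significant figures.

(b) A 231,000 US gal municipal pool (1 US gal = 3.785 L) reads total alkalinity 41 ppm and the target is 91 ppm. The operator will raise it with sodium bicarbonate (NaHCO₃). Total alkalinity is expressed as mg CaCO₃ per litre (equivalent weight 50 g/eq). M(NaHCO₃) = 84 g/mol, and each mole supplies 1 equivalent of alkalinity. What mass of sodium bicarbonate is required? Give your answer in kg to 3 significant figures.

(a) 250 L; (b) 73.4 kg

(a) Volume: 1130 m³ = 1,130,000 L.
(a) Alkalinity to neutralize: (258 − 126) = 132 mg/L as CaCO₃ × 1,130,000 L = 149,200 g as CaCO₃.
(a) Equivalents of H⁺ required: 149,200 ÷ 50 g/eq = 2983 eq = 2983 mol HCl.
(a) Mass of HCl: 2983 × 36.5 = 108,900 g.
(a) Mass of 36.6% solution: 108,900 / 0.366 = 297,500 g.
(a) Volume: 297,500 g ÷ 1.19 g/mL = 250,000 mL.

(b) Volume: 231,000 US gal × 3.785 L/gal = 874,335 L.
(b) Alkalinity to add: (91 − 41) = 50 mg/L as CaCO₃ × 874,335 L = 43,720 g as CaCO₃.
(b) Equivalents: 43,720 g ÷ 50 g/eq = 874.3 eq.
(b) NaHCO₃ supplies 1 eq per mole → 874.3 mol.
(b) Mass: 874.3 mol × 84 g/mol = 73,440 g.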